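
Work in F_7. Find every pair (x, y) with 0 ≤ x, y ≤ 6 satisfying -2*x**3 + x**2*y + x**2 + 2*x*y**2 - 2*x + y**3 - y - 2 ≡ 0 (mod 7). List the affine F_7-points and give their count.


Affine F_7-points: {(1, 4), (3, 6), (4, 1), (5, 6), (6, 4), (6, 6)}; count = 6.

For each of the 49 pairs (x, y) ∈ F_7², evaluate f(x, y) mod 7. Record the zeros.
  x = 0: [0↦5, 1↦5, 2↦4, 3↦1, 4↦2, 5↦6, 6↦5]  zeros at y ∈ ∅
  x = 1: [0↦2, 1↦5, 2↦4, 3↦5, 4↦0, 5↦2, 6↦3]  zeros at y ∈ {4}
  x = 2: [0↦3, 1↦4, 2↦5, 3↦5, 4↦3, 5↦5, 6↦3]  zeros at y ∈ ∅
  x = 3: [0↦3, 1↦4, 2↦2, 3↦3, 4↦6, 5↦3, 6↦0]  zeros at y ∈ {6}
  x = 4: [0↦4, 1↦0, 2↦4, 3↦1, 4↦4, 5↦5, 6↦3]  zeros at y ∈ {1}
  x = 5: [0↦1, 1↦1, 2↦6, 3↦1, 4↦6, 5↦6, 6↦0]  zeros at y ∈ {6}
  x = 6: [0↦3, 1↦2, 2↦3, 3↦5, 4↦0, 5↦1, 6↦0]  zeros at y ∈ {4, 6}
Collecting zeros: affine points = {(1, 4), (3, 6), (4, 1), (5, 6), (6, 4), (6, 6)}.
Total count |C(F_7)_aff| = 6.


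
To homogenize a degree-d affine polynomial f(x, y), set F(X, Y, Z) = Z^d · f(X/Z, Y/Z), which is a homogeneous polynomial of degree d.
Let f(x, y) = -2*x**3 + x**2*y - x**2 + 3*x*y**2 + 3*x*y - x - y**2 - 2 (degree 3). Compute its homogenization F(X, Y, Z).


F(X, Y, Z) = -2*X**3 + X**2*Y - X**2*Z + 3*X*Y**2 + 3*X*Y*Z - X*Z**2 - Y**2*Z - 2*Z**3

deg(f) = 3.
Substitute x = X/Z, y = Y/Z into f, then multiply by Z^3.
  monomial -2·x^3·y^0 ↦ -2·X^3·Y^0·Z^0.
  monomial 1·x^2·y^1 ↦ 1·X^2·Y^1·Z^0.
  monomial -1·x^2·y^0 ↦ -1·X^2·Y^0·Z^1.
  monomial 3·x^1·y^2 ↦ 3·X^1·Y^2·Z^0.
  monomial 3·x^1·y^1 ↦ 3·X^1·Y^1·Z^1.
  monomial -1·x^1·y^0 ↦ -1·X^1·Y^0·Z^2.
  monomial -1·x^0·y^2 ↦ -1·X^0·Y^2·Z^1.
  monomial -2·x^0·y^0 ↦ -2·X^0·Y^0·Z^3.
Collecting: F(X, Y, Z) = -2*X**3 + X**2*Y - X**2*Z + 3*X*Y**2 + 3*X*Y*Z - X*Z**2 - Y**2*Z - 2*Z**3.


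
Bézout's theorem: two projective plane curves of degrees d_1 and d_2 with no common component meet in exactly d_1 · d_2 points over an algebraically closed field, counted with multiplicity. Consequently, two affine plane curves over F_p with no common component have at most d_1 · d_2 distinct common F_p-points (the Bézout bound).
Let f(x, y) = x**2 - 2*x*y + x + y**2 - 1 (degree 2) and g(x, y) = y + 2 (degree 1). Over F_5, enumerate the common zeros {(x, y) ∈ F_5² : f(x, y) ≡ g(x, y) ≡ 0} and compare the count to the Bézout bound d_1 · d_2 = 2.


Common zeros: ∅; count = 0; Bézout bound = 2.

deg(f) = 2, deg(g) = 1, so Bézout bound = 2.
Scan x ∈ F_5. For each x, list the y ∈ F_5 with f(x, y) ≡ 0 and those with g(x, y) ≡ 0 (mod 5); the common zeros in that column are the intersection.
  x = 0: f ≡ 0 at y ∈ {1, 4}; g ≡ 0 at y ∈ {3}; common: ∅.
  x = 1: f ≡ 0 at y ∈ {1}; g ≡ 0 at y ∈ {3}; common: ∅.
  x = 2: f ≡ 0 at y ∈ {0, 4}; g ≡ 0 at y ∈ {3}; common: ∅.
  x = 3: f ≡ 0 at y ∈ ∅; g ≡ 0 at y ∈ {3}; common: ∅.
  x = 4: f ≡ 0 at y ∈ ∅; g ≡ 0 at y ∈ {3}; common: ∅.
Collecting: common zeros = ∅, so the count is 0.
Comparison with the Bézout bound: 0 ≤ 2 = deg(f)·deg(g), as expected for curves with no common component (the affine F_5-count falls short of the bound because intersections may lie at infinity, over extension fields, or carry multiplicity).


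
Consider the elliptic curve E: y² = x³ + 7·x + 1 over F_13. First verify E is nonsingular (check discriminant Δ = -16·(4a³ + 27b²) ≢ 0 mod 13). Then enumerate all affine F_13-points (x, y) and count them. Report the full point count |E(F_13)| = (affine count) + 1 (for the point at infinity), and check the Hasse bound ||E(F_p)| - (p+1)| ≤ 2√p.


Affine points = {(0, 1), (0, 12), (1, 3), (1, 10), (2, 6), (2, 7), (3, 6), (3, 7), (6, 5), (6, 8), (7, 4), (7, 9), (8, 6), (8, 7), (9, 0)}; affine count = 15; |E(F_13)| = 16.

Discriminant check: Δ ∝ 4a³ + 27b² = 4·7³ + 27·1² = 4·343 + 27·1 ≡ 8 (mod 13). Nonzero ⇒ E is nonsingular.
For each x ∈ F_13, compute rhs = x³ + 7·x + 1 mod 13, then count y ∈ F_13 with y² ≡ rhs.
  x = 0: rhs = 1, matching y values: 1, 12 (2 points).
  x = 1: rhs = 9, matching y values: 3, 10 (2 points).
  x = 2: rhs = 10, matching y values: 6, 7 (2 points).
  x = 3: rhs = 10, matching y values: 6, 7 (2 points).
  x = 4: rhs = 2, matching y values: none (0 points).
  x = 5: rhs = 5, matching y values: none (0 points).
  x = 6: rhs = 12, matching y values: 5, 8 (2 points).
  x = 7: rhs = 3, matching y values: 4, 9 (2 points).
  x = 8: rhs = 10, matching y values: 6, 7 (2 points).
  x = 9: rhs = 0, matching y values: 0 (1 points).
  x = 10: rhs = 5, matching y values: none (0 points).
  x = 11: rhs = 5, matching y values: none (0 points).
  x = 12: rhs = 6, matching y values: none (0 points).
Total affine count: 15.
Full point count |E(F_13)| = 15 + 1 = 16.
Hasse bound: |16 − (13+1)| = |2| = 2 ≤ 2√13 ≈ 7.2111 ✓.


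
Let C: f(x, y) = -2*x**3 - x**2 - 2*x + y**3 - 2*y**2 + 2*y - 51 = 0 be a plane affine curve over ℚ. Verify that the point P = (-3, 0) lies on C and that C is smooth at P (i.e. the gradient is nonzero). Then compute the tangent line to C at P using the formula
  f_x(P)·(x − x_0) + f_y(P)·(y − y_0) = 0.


Tangent line at P: -50*x + 2*y - 150 = 0.

Step 1: f(-3, 0) = 0, so P lies on C.
Step 2: partial derivatives
  f_x(x, y) = -6*x**2 - 2*x - 2, f_y(x, y) = 3*y**2 - 4*y + 2.
  f_x(P) = -50, f_y(P) = 2 (gradient nonzero, so P is smooth).
Step 3: tangent line at P: -50·(x − -3) + 2·(y − 0) = 0.
Expanding: -50*x + 2*y - 150 = 0.


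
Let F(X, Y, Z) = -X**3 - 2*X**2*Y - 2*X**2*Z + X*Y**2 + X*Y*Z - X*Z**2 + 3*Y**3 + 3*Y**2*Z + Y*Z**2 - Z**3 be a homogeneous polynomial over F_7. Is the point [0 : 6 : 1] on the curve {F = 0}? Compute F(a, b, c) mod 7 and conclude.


F(0,6,1) ≡ 5 (mod 7); P is NOT on the curve.

Evaluate F(0, 6, 1) term-by-term (mod 7).
  -X**3 ↦ -1·0·1·1 = 0
  -2*X**2*Y ↦ -2·0·6·1 = 0
  -2*X**2*Z ↦ -2·0·1·1 = 0
  X*Y**2 ↦ 1·0·36·1 = 0
  X*Y*Z ↦ 1·0·6·1 = 0
  -X*Z**2 ↦ -1·0·1·1 = 0
  3*Y**3 ↦ 3·1·216·1 = 648
  3*Y**2*Z ↦ 3·1·36·1 = 108
  Y*Z**2 ↦ 1·1·6·1 = 6
  -Z**3 ↦ -1·1·1·1 = -1
Sum: F(0, 6, 1) = (0) + (0) + (0) + (0) + (0) + (0) + (648) + (108) + (6) + (-1) = 761.
Reducing mod 7: 761 ≡ 5 (mod 7).
Since F(a, b, c) ≡ 5 ≠ 0 (mod 7), P does NOT lie on the curve.


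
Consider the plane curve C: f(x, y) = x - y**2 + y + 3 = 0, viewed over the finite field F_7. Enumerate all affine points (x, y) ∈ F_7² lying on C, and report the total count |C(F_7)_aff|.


Affine F_7-points: {(2, 4), (3, 3), (3, 5), (4, 0), (4, 1), (6, 2), (6, 6)}; count = 7.

For each of the 49 pairs (x, y) ∈ F_7², evaluate f(x, y) mod 7. Record the zeros.
  x = 0: [0↦3, 1↦3, 2↦1, 3↦4, 4↦5, 5↦4, 6↦1]  zeros at y ∈ ∅
  x = 1: [0↦4, 1↦4, 2↦2, 3↦5, 4↦6, 5↦5, 6↦2]  zeros at y ∈ ∅
  x = 2: [0↦5, 1↦5, 2↦3, 3↦6, 4↦0, 5↦6, 6↦3]  zeros at y ∈ {4}
  x = 3: [0↦6, 1↦6, 2↦4, 3↦0, 4↦1, 5↦0, 6↦4]  zeros at y ∈ {3, 5}
  x = 4: [0↦0, 1↦0, 2↦5, 3↦1, 4↦2, 5↦1, 6↦5]  zeros at y ∈ {0, 1}
  x = 5: [0↦1, 1↦1, 2↦6, 3↦2, 4↦3, 5↦2, 6↦6]  zeros at y ∈ ∅
  x = 6: [0↦2, 1↦2, 2↦0, 3↦3, 4↦4, 5↦3, 6↦0]  zeros at y ∈ {2, 6}
Collecting zeros: affine points = {(2, 4), (3, 3), (3, 5), (4, 0), (4, 1), (6, 2), (6, 6)}.
Total count |C(F_7)_aff| = 7.


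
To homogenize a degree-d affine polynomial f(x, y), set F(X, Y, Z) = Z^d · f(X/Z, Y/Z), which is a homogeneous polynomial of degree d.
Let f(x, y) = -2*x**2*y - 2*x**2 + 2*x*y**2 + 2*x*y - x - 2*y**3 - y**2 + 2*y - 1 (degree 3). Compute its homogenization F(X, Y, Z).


F(X, Y, Z) = -2*X**2*Y - 2*X**2*Z + 2*X*Y**2 + 2*X*Y*Z - X*Z**2 - 2*Y**3 - Y**2*Z + 2*Y*Z**2 - Z**3

deg(f) = 3.
Substitute x = X/Z, y = Y/Z into f, then multiply by Z^3.
  monomial -2·x^2·y^1 ↦ -2·X^2·Y^1·Z^0.
  monomial -2·x^2·y^0 ↦ -2·X^2·Y^0·Z^1.
  monomial 2·x^1·y^2 ↦ 2·X^1·Y^2·Z^0.
  monomial 2·x^1·y^1 ↦ 2·X^1·Y^1·Z^1.
  monomial -1·x^1·y^0 ↦ -1·X^1·Y^0·Z^2.
  monomial -2·x^0·y^3 ↦ -2·X^0·Y^3·Z^0.
  monomial -1·x^0·y^2 ↦ -1·X^0·Y^2·Z^1.
  monomial 2·x^0·y^1 ↦ 2·X^0·Y^1·Z^2.
  monomial -1·x^0·y^0 ↦ -1·X^0·Y^0·Z^3.
Collecting: F(X, Y, Z) = -2*X**2*Y - 2*X**2*Z + 2*X*Y**2 + 2*X*Y*Z - X*Z**2 - 2*Y**3 - Y**2*Z + 2*Y*Z**2 - Z**3.


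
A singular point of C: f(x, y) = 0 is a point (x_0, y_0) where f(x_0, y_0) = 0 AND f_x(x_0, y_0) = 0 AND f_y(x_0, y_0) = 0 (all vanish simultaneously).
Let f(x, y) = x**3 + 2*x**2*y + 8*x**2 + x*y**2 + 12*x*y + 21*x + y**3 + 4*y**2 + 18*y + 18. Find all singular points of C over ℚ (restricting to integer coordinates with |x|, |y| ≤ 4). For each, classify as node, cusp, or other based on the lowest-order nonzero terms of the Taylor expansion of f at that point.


Singular points: {(-3, 0)}; classification: node.

Compute partial derivatives:
  f_x = 3*x**2 + 4*x*y + 16*x + y**2 + 12*y + 21.
  f_y = 2*x**2 + 2*x*y + 12*x + 3*y**2 + 8*y + 18.
Scan x_0 ∈ {−4, ..., 4}. For each x_0, f_y(x_0, y) is a polynomial in y; find its integer roots y ∈ {−4, ..., 4}, then test f_x and f at those candidates.
  x = -4: f_y(-4, y) = 3*y**2 + 2; no integer root y with |y| ≤ 4.
  x = -3: f_y(-3, y) = 3*y**2 + 2*y; vanishes at y ∈ {0}. (-3, 0): f_x = 0, f = 0 — SINGULAR.
  x = -2: f_y(-2, y) = 3*y**2 + 4*y + 2; no integer root y with |y| ≤ 4.
  x = -1: f_y(-1, y) = 3*y**2 + 6*y + 8; no integer root y with |y| ≤ 4.
  x = 0: f_y(0, y) = 3*y**2 + 8*y + 18; no integer root y with |y| ≤ 4.
  x = 1: f_y(1, y) = 3*y**2 + 10*y + 32; no integer root y with |y| ≤ 4.
  x = 2: f_y(2, y) = 3*y**2 + 12*y + 50; no integer root y with |y| ≤ 4.
  x = 3: f_y(3, y) = 3*y**2 + 14*y + 72; no integer root y with |y| ≤ 4.
  x = 4: f_y(4, y) = 3*y**2 + 16*y + 98; no integer root y with |y| ≤ 4.
Only singular point on the grid: (-3, 0).
Classify: substitute x = -3 + u, y = 0 + v and expand: f = u**3 + 2*u**2*v - u**2 + u*v**2 + v**3 + v**2.
No constant or linear terms (consistent with a singular point). Quadratic part: -u**2 + v**2. Cubic part: u**3 + 2*u**2*v + u*v**2 + v**3.
The quadratic part v**2 - u**2 = (v − u)(v + u) splits into two distinct linear factors, so there are two distinct tangent lines y − 0 = ±(x − -3) — this is a node (ordinary double point).
Classification: node.


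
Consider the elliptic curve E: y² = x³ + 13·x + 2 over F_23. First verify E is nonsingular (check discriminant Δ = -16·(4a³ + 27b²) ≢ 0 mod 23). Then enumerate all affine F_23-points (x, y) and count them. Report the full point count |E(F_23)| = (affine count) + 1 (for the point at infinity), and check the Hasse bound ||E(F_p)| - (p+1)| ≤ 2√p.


Affine points = {(0, 5), (0, 18), (1, 4), (1, 19), (2, 6), (2, 17), (4, 7), (4, 16), (5, 10), (5, 13), (11, 2), (11, 21), (12, 0), (19, 1), (19, 22)}; affine count = 15; |E(F_23)| = 16.

Discriminant check: Δ ∝ 4a³ + 27b² = 4·13³ + 27·2² = 4·2197 + 27·4 ≡ 18 (mod 23). Nonzero ⇒ E is nonsingular.
For each x ∈ F_23, compute rhs = x³ + 13·x + 2 mod 23, then count y ∈ F_23 with y² ≡ rhs.
  x = 0: rhs = 2, matching y values: 5, 18 (2 points).
  x = 1: rhs = 16, matching y values: 4, 19 (2 points).
  x = 2: rhs = 13, matching y values: 6, 17 (2 points).
  x = 3: rhs = 22, matching y values: none (0 points).
  x = 4: rhs = 3, matching y values: 7, 16 (2 points).
  x = 5: rhs = 8, matching y values: 10, 13 (2 points).
  x = 6: rhs = 20, matching y values: none (0 points).
  x = 7: rhs = 22, matching y values: none (0 points).
  x = 8: rhs = 20, matching y values: none (0 points).
  x = 9: rhs = 20, matching y values: none (0 points).
  x = 10: rhs = 5, matching y values: none (0 points).
  x = 11: rhs = 4, matching y values: 2, 21 (2 points).
  x = 12: rhs = 0, matching y values: 0 (1 points).
  x = 13: rhs = 22, matching y values: none (0 points).
  x = 14: rhs = 7, matching y values: none (0 points).
  x = 15: rhs = 7, matching y values: none (0 points).
  x = 16: rhs = 5, matching y values: none (0 points).
  x = 17: rhs = 7, matching y values: none (0 points).
  x = 18: rhs = 19, matching y values: none (0 points).
  x = 19: rhs = 1, matching y values: 1, 22 (2 points).
  x = 20: rhs = 5, matching y values: none (0 points).
  x = 21: rhs = 14, matching y values: none (0 points).
  x = 22: rhs = 11, matching y values: none (0 points).
Total affine count: 15.
Full point count |E(F_23)| = 15 + 1 = 16.
Hasse bound: |16 − (23+1)| = |-8| = 8 ≤ 2√23 ≈ 9.5917 ✓.


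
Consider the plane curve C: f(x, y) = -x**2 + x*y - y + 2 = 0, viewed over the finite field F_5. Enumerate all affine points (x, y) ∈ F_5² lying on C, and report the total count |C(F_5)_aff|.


Affine F_5-points: {(0, 2), (2, 2), (3, 1), (4, 3)}; count = 4.

For each of the 25 pairs (x, y) ∈ F_5², evaluate f(x, y) mod 5. Record the zeros.
  x = 0: [0↦2, 1↦1, 2↦0, 3↦4, 4↦3]  zeros at y ∈ {2}
  x = 1: [0↦1, 1↦1, 2↦1, 3↦1, 4↦1]  zeros at y ∈ ∅
  x = 2: [0↦3, 1↦4, 2↦0, 3↦1, 4↦2]  zeros at y ∈ {2}
  x = 3: [0↦3, 1↦0, 2↦2, 3↦4, 4↦1]  zeros at y ∈ {1}
  x = 4: [0↦1, 1↦4, 2↦2, 3↦0, 4↦3]  zeros at y ∈ {3}
Collecting zeros: affine points = {(0, 2), (2, 2), (3, 1), (4, 3)}.
Total count |C(F_5)_aff| = 4.


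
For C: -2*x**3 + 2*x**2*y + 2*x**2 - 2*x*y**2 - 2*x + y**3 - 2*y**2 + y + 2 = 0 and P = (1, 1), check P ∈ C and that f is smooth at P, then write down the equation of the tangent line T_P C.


Tangent line at P: -2*x - 2*y + 4 = 0.

Step 1: f(1, 1) = 0, so P lies on C.
Step 2: partial derivatives
  f_x(x, y) = -6*x**2 + 4*x*y + 4*x - 2*y**2 - 2, f_y(x, y) = 2*x**2 - 4*x*y + 3*y**2 - 4*y + 1.
  f_x(P) = -2, f_y(P) = -2 (gradient nonzero, so P is smooth).
Step 3: tangent line at P: -2·(x − 1) + -2·(y − 1) = 0.
Expanding: -2*x - 2*y + 4 = 0.


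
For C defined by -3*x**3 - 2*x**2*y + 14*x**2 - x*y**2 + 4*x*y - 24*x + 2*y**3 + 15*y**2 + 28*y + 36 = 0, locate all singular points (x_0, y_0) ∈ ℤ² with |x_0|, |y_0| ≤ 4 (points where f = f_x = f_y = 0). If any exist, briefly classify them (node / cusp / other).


Singular points: {(2, -2)}; classification: cusp.

Compute partial derivatives:
  f_x = -9*x**2 - 4*x*y + 28*x - y**2 + 4*y - 24.
  f_y = -2*x**2 - 2*x*y + 4*x + 6*y**2 + 30*y + 28.
Scan x_0 ∈ {−4, ..., 4}. For each x_0, f_y(x_0, y) is a polynomial in y; find its integer roots y ∈ {−4, ..., 4}, then test f_x and f at those candidates.
  x = -4: f_y(-4, y) = 6*y**2 + 38*y - 20; no integer root y with |y| ≤ 4.
  x = -3: f_y(-3, y) = 6*y**2 + 36*y - 2; no integer root y with |y| ≤ 4.
  x = -2: f_y(-2, y) = 6*y**2 + 34*y + 12; no integer root y with |y| ≤ 4.
  x = -1: f_y(-1, y) = 6*y**2 + 32*y + 22; no integer root y with |y| ≤ 4.
  x = 0: f_y(0, y) = 6*y**2 + 30*y + 28; no integer root y with |y| ≤ 4.
  x = 1: f_y(1, y) = 6*y**2 + 28*y + 30; vanishes at y ∈ {-3}. (1, -3): f_x = -14 ≠ 0.
  x = 2: f_y(2, y) = 6*y**2 + 26*y + 28; vanishes at y ∈ {-2}. (2, -2): f_x = 0, f = 0 — SINGULAR.
  x = 3: f_y(3, y) = 6*y**2 + 24*y + 22; no integer root y with |y| ≤ 4.
  x = 4: f_y(4, y) = 6*y**2 + 22*y + 12; vanishes at y ∈ {-3}. (4, -3): f_x = -29 ≠ 0.
Only singular point on the grid: (2, -2).
Classify: substitute x = 2 + u, y = -2 + v and expand: f = -3*u**3 - 2*u**2*v - u*v**2 + 2*v**3 + v**2.
No constant or linear terms (consistent with a singular point). Quadratic part: v**2. Cubic part: -3*u**3 - 2*u**2*v - u*v**2 + 2*v**3.
The quadratic part v**2 is a perfect square, so there is a single (double) tangent line v = 0, i.e. y = -2. Restricting the cubic part to that line (v = 0) leaves -3*u**3 ≠ 0, so f is not divisible by v and the branch is v² ≈ 3*u**3 to lowest order — this is a cusp.
Classification: cusp.


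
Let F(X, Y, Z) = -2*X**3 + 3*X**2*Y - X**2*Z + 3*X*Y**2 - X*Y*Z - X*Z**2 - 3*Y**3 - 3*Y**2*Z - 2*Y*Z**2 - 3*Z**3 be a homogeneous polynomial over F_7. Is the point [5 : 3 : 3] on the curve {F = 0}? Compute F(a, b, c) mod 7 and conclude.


F(5,3,3) ≡ 5 (mod 7); P is NOT on the curve.

Evaluate F(5, 3, 3) term-by-term (mod 7).
  -2*X**3 ↦ -2·125·1·1 = -250
  3*X**2*Y ↦ 3·25·3·1 = 225
  -X**2*Z ↦ -1·25·1·3 = -75
  3*X*Y**2 ↦ 3·5·9·1 = 135
  -X*Y*Z ↦ -1·5·3·3 = -45
  -X*Z**2 ↦ -1·5·1·9 = -45
  -3*Y**3 ↦ -3·1·27·1 = -81
  -3*Y**2*Z ↦ -3·1·9·3 = -81
  -2*Y*Z**2 ↦ -2·1·3·9 = -54
  -3*Z**3 ↦ -3·1·1·27 = -81
Sum: F(5, 3, 3) = (-250) + (225) + (-75) + (135) + (-45) + (-45) + (-81) + (-81) + (-54) + (-81) = -352.
Reducing mod 7: -352 ≡ 5 (mod 7).
Since F(a, b, c) ≡ 5 ≠ 0 (mod 7), P does NOT lie on the curve.


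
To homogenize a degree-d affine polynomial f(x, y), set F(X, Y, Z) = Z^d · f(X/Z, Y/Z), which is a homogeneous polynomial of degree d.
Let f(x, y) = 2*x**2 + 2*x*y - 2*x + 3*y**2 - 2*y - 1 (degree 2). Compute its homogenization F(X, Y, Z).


F(X, Y, Z) = 2*X**2 + 2*X*Y - 2*X*Z + 3*Y**2 - 2*Y*Z - Z**2

deg(f) = 2.
Substitute x = X/Z, y = Y/Z into f, then multiply by Z^2.
  monomial 2·x^2·y^0 ↦ 2·X^2·Y^0·Z^0.
  monomial 2·x^1·y^1 ↦ 2·X^1·Y^1·Z^0.
  monomial -2·x^1·y^0 ↦ -2·X^1·Y^0·Z^1.
  monomial 3·x^0·y^2 ↦ 3·X^0·Y^2·Z^0.
  monomial -2·x^0·y^1 ↦ -2·X^0·Y^1·Z^1.
  monomial -1·x^0·y^0 ↦ -1·X^0·Y^0·Z^2.
Collecting: F(X, Y, Z) = 2*X**2 + 2*X*Y - 2*X*Z + 3*Y**2 - 2*Y*Z - Z**2.


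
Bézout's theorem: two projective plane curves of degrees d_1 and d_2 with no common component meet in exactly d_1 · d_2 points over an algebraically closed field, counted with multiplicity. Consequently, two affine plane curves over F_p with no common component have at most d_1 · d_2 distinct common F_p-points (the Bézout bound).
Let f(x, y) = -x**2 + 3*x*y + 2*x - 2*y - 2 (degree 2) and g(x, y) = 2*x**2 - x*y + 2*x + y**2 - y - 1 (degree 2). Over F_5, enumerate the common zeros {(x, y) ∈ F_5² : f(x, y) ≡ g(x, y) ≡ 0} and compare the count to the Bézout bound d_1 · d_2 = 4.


Common zeros: {(4, 1), (4, 4)}; count = 2; Bézout bound = 4.

deg(f) = 2, deg(g) = 2, so Bézout bound = 4.
Scan x ∈ F_5. For each x, list the y ∈ F_5 with f(x, y) ≡ 0 and those with g(x, y) ≡ 0 (mod 5); the common zeros in that column are the intersection.
  x = 0: f ≡ 0 at y ∈ {4}; g ≡ 0 at y ∈ {3}; common: ∅.
  x = 1: f ≡ 0 at y ∈ {1}; g ≡ 0 at y ∈ ∅; common: ∅.
  x = 2: f ≡ 0 at y ∈ {3}; g ≡ 0 at y ∈ {4}; common: ∅.
  x = 3: f ≡ 0 at y ∈ {0}; g ≡ 0 at y ∈ {1, 3}; common: ∅.
  x = 4: f ≡ 0 at y ∈ {0, 1, 2, 3, 4}; g ≡ 0 at y ∈ {1, 4}; common: {1, 4}.
Collecting: common zeros = {(4, 1), (4, 4)}, so the count is 2.
Comparison with the Bézout bound: 2 ≤ 4 = deg(f)·deg(g), as expected for curves with no common component (the affine F_5-count falls short of the bound because intersections may lie at infinity, over extension fields, or carry multiplicity).


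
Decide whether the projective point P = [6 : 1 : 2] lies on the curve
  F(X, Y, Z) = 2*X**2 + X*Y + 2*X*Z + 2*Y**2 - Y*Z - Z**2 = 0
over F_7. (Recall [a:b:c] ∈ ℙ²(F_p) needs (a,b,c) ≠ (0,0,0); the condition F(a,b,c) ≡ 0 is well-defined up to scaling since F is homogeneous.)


F(6,1,2) ≡ 0 (mod 7); P is on the curve.

Evaluate F(6, 1, 2) term-by-term (mod 7).
  2*X**2 ↦ 2·36·1·1 = 72
  X*Y ↦ 1·6·1·1 = 6
  2*X*Z ↦ 2·6·1·2 = 24
  2*Y**2 ↦ 2·1·1·1 = 2
  -Y*Z ↦ -1·1·1·2 = -2
  -Z**2 ↦ -1·1·1·4 = -4
Sum: F(6, 1, 2) = (72) + (6) + (24) + (2) + (-2) + (-4) = 98.
Reducing mod 7: 98 ≡ 0 (mod 7).
Since F(a, b, c) ≡ 0 (mod 7), P lies on the curve.


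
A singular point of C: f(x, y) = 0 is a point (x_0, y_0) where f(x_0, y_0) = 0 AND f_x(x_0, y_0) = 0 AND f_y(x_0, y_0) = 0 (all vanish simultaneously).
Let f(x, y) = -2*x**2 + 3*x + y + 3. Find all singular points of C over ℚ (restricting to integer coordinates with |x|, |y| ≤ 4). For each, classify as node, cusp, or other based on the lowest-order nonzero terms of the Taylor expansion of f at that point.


No singular points in the scanned grid; C is smooth there.

Compute partial derivatives:
  f_x = 3 - 4*x.
  f_y = 1.
f_y = 1 is a nonzero constant, so f_y never vanishes: no point (x, y) can satisfy f = f_x = f_y = 0. In particular no (x, y) ∈ {−4, ..., 4}² is singular; the curve is smooth.


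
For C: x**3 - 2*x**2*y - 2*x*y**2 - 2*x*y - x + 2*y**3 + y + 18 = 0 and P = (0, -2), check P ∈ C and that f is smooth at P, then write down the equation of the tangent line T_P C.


Tangent line at P: -5*x + 25*y + 50 = 0.

Step 1: f(0, -2) = 0, so P lies on C.
Step 2: partial derivatives
  f_x(x, y) = 3*x**2 - 4*x*y - 2*y**2 - 2*y - 1, f_y(x, y) = -2*x**2 - 4*x*y - 2*x + 6*y**2 + 1.
  f_x(P) = -5, f_y(P) = 25 (gradient nonzero, so P is smooth).
Step 3: tangent line at P: -5·(x − 0) + 25·(y − -2) = 0.
Expanding: -5*x + 25*y + 50 = 0.


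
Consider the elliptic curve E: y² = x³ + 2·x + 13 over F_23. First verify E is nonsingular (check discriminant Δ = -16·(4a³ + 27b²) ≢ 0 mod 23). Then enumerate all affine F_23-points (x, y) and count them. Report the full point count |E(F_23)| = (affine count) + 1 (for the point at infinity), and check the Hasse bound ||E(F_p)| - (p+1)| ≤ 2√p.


Affine points = {(0, 6), (0, 17), (1, 4), (1, 19), (2, 5), (2, 18), (3, 0), (4, 4), (4, 19), (7, 5), (7, 18), (8, 9), (8, 14), (9, 1), (9, 22), (11, 3), (11, 20), (14, 5), (14, 18), (16, 1), (16, 22), (18, 4), (18, 19), (20, 7), (20, 16), (21, 1), (21, 22)}; affine count = 27; |E(F_23)| = 28.

Discriminant check: Δ ∝ 4a³ + 27b² = 4·2³ + 27·13² = 4·8 + 27·169 ≡ 18 (mod 23). Nonzero ⇒ E is nonsingular.
For each x ∈ F_23, compute rhs = x³ + 2·x + 13 mod 23, then count y ∈ F_23 with y² ≡ rhs.
  x = 0: rhs = 13, matching y values: 6, 17 (2 points).
  x = 1: rhs = 16, matching y values: 4, 19 (2 points).
  x = 2: rhs = 2, matching y values: 5, 18 (2 points).
  x = 3: rhs = 0, matching y values: 0 (1 points).
  x = 4: rhs = 16, matching y values: 4, 19 (2 points).
  x = 5: rhs = 10, matching y values: none (0 points).
  x = 6: rhs = 11, matching y values: none (0 points).
  x = 7: rhs = 2, matching y values: 5, 18 (2 points).
  x = 8: rhs = 12, matching y values: 9, 14 (2 points).
  x = 9: rhs = 1, matching y values: 1, 22 (2 points).
  x = 10: rhs = 21, matching y values: none (0 points).
  x = 11: rhs = 9, matching y values: 3, 20 (2 points).
  x = 12: rhs = 17, matching y values: none (0 points).
  x = 13: rhs = 5, matching y values: none (0 points).
  x = 14: rhs = 2, matching y values: 5, 18 (2 points).
  x = 15: rhs = 14, matching y values: none (0 points).
  x = 16: rhs = 1, matching y values: 1, 22 (2 points).
  x = 17: rhs = 15, matching y values: none (0 points).
  x = 18: rhs = 16, matching y values: 4, 19 (2 points).
  x = 19: rhs = 10, matching y values: none (0 points).
  x = 20: rhs = 3, matching y values: 7, 16 (2 points).
  x = 21: rhs = 1, matching y values: 1, 22 (2 points).
  x = 22: rhs = 10, matching y values: none (0 points).
Total affine count: 27.
Full point count |E(F_23)| = 27 + 1 = 28.
Hasse bound: |28 − (23+1)| = |4| = 4 ≤ 2√23 ≈ 9.5917 ✓.


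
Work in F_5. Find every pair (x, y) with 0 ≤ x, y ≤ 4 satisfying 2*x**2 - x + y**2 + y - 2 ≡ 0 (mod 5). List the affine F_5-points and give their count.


Affine F_5-points: {(0, 1), (0, 3), (1, 2), (2, 2), (3, 1), (3, 3)}; count = 6.

For each of the 25 pairs (x, y) ∈ F_5², evaluate f(x, y) mod 5. Record the zeros.
  x = 0: [0↦3, 1↦0, 2↦4, 3↦0, 4↦3]  zeros at y ∈ {1, 3}
  x = 1: [0↦4, 1↦1, 2↦0, 3↦1, 4↦4]  zeros at y ∈ {2}
  x = 2: [0↦4, 1↦1, 2↦0, 3↦1, 4↦4]  zeros at y ∈ {2}
  x = 3: [0↦3, 1↦0, 2↦4, 3↦0, 4↦3]  zeros at y ∈ {1, 3}
  x = 4: [0↦1, 1↦3, 2↦2, 3↦3, 4↦1]  zeros at y ∈ ∅
Collecting zeros: affine points = {(0, 1), (0, 3), (1, 2), (2, 2), (3, 1), (3, 3)}.
Total count |C(F_5)_aff| = 6.


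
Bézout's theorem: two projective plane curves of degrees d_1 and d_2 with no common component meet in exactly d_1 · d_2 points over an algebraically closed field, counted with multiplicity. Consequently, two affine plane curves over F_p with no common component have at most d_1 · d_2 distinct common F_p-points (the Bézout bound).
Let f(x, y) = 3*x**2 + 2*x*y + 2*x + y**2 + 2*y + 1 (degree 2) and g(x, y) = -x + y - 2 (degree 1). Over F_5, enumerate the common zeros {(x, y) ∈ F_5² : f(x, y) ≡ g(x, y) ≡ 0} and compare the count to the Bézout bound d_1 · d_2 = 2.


Common zeros: ∅; count = 0; Bézout bound = 2.

deg(f) = 2, deg(g) = 1, so Bézout bound = 2.
Scan x ∈ F_5. For each x, list the y ∈ F_5 with f(x, y) ≡ 0 and those with g(x, y) ≡ 0 (mod 5); the common zeros in that column are the intersection.
  x = 0: f ≡ 0 at y ∈ {4}; g ≡ 0 at y ∈ {2}; common: ∅.
  x = 1: f ≡ 0 at y ∈ ∅; g ≡ 0 at y ∈ {3}; common: ∅.
  x = 2: f ≡ 0 at y ∈ ∅; g ≡ 0 at y ∈ {4}; common: ∅.
  x = 3: f ≡ 0 at y ∈ ∅; g ≡ 0 at y ∈ {0}; common: ∅.
  x = 4: f ≡ 0 at y ∈ ∅; g ≡ 0 at y ∈ {1}; common: ∅.
Collecting: common zeros = ∅, so the count is 0.
Comparison with the Bézout bound: 0 ≤ 2 = deg(f)·deg(g), as expected for curves with no common component (the affine F_5-count falls short of the bound because intersections may lie at infinity, over extension fields, or carry multiplicity).


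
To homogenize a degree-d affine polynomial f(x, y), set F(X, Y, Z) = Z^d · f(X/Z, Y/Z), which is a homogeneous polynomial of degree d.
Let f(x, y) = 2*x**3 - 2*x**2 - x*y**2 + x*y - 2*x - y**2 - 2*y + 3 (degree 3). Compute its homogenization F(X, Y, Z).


F(X, Y, Z) = 2*X**3 - 2*X**2*Z - X*Y**2 + X*Y*Z - 2*X*Z**2 - Y**2*Z - 2*Y*Z**2 + 3*Z**3

deg(f) = 3.
Substitute x = X/Z, y = Y/Z into f, then multiply by Z^3.
  monomial 2·x^3·y^0 ↦ 2·X^3·Y^0·Z^0.
  monomial -2·x^2·y^0 ↦ -2·X^2·Y^0·Z^1.
  monomial -1·x^1·y^2 ↦ -1·X^1·Y^2·Z^0.
  monomial 1·x^1·y^1 ↦ 1·X^1·Y^1·Z^1.
  monomial -2·x^1·y^0 ↦ -2·X^1·Y^0·Z^2.
  monomial -1·x^0·y^2 ↦ -1·X^0·Y^2·Z^1.
  monomial -2·x^0·y^1 ↦ -2·X^0·Y^1·Z^2.
  monomial 3·x^0·y^0 ↦ 3·X^0·Y^0·Z^3.
Collecting: F(X, Y, Z) = 2*X**3 - 2*X**2*Z - X*Y**2 + X*Y*Z - 2*X*Z**2 - Y**2*Z - 2*Y*Z**2 + 3*Z**3.


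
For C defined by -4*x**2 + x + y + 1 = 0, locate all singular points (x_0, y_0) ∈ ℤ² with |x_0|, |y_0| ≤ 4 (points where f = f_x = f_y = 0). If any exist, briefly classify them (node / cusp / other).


No singular points in the scanned grid; C is smooth there.

Compute partial derivatives:
  f_x = 1 - 8*x.
  f_y = 1.
f_y = 1 is a nonzero constant, so f_y never vanishes: no point (x, y) can satisfy f = f_x = f_y = 0. In particular no (x, y) ∈ {−4, ..., 4}² is singular; the curve is smooth.


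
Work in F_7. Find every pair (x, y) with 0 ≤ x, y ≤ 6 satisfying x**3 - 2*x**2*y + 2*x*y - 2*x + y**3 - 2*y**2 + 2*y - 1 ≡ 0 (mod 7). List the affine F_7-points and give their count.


Affine F_7-points: {(0, 1), (0, 3), (0, 5), (1, 6), (2, 1), (3, 2), (6, 0)}; count = 7.

For each of the 49 pairs (x, y) ∈ F_7², evaluate f(x, y) mod 7. Record the zeros.
  x = 0: [0↦6, 1↦0, 2↦3, 3↦0, 4↦4, 5↦0, 6↦1]  zeros at y ∈ {1, 3, 5}
  x = 1: [0↦5, 1↦6, 2↦2, 3↦6, 4↦3, 5↦6, 6↦0]  zeros at y ∈ {6}
  x = 2: [0↦3, 1↦0, 2↦6, 3↦6, 4↦6, 5↦5, 6↦2]  zeros at y ∈ {1}
  x = 3: [0↦6, 1↦2, 2↦0, 3↦6, 4↦5, 5↦3, 6↦6]  zeros at y ∈ {2}
  x = 4: [0↦6, 1↦4, 2↦4, 3↦5, 4↦6, 5↦6, 6↦4]  zeros at y ∈ ∅
  x = 5: [0↦2, 1↦5, 2↦3, 3↦2, 4↦1, 5↦6, 6↦2]  zeros at y ∈ ∅
  x = 6: [0↦0, 1↦4, 2↦3, 3↦3, 4↦3, 5↦2, 6↦6]  zeros at y ∈ {0}
Collecting zeros: affine points = {(0, 1), (0, 3), (0, 5), (1, 6), (2, 1), (3, 2), (6, 0)}.
Total count |C(F_7)_aff| = 7.


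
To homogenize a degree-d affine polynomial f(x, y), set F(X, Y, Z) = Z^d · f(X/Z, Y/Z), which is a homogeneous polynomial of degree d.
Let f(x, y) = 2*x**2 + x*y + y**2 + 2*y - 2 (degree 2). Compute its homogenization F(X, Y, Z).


F(X, Y, Z) = 2*X**2 + X*Y + Y**2 + 2*Y*Z - 2*Z**2

deg(f) = 2.
Substitute x = X/Z, y = Y/Z into f, then multiply by Z^2.
  monomial 2·x^2·y^0 ↦ 2·X^2·Y^0·Z^0.
  monomial 1·x^1·y^1 ↦ 1·X^1·Y^1·Z^0.
  monomial 1·x^0·y^2 ↦ 1·X^0·Y^2·Z^0.
  monomial 2·x^0·y^1 ↦ 2·X^0·Y^1·Z^1.
  monomial -2·x^0·y^0 ↦ -2·X^0·Y^0·Z^2.
Collecting: F(X, Y, Z) = 2*X**2 + X*Y + Y**2 + 2*Y*Z - 2*Z**2.


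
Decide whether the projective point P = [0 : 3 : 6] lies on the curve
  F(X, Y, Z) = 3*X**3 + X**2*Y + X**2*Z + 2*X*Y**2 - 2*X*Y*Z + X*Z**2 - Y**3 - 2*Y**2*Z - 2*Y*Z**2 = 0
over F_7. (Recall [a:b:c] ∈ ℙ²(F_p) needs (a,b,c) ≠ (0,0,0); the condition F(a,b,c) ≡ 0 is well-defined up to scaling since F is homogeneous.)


F(0,3,6) ≡ 6 (mod 7); P is NOT on the curve.

Evaluate F(0, 3, 6) term-by-term (mod 7).
  3*X**3 ↦ 3·0·1·1 = 0
  X**2*Y ↦ 1·0·3·1 = 0
  X**2*Z ↦ 1·0·1·6 = 0
  2*X*Y**2 ↦ 2·0·9·1 = 0
  -2*X*Y*Z ↦ -2·0·3·6 = 0
  X*Z**2 ↦ 1·0·1·36 = 0
  -Y**3 ↦ -1·1·27·1 = -27
  -2*Y**2*Z ↦ -2·1·9·6 = -108
  -2*Y*Z**2 ↦ -2·1·3·36 = -216
Sum: F(0, 3, 6) = (0) + (0) + (0) + (0) + (0) + (0) + (-27) + (-108) + (-216) = -351.
Reducing mod 7: -351 ≡ 6 (mod 7).
Since F(a, b, c) ≡ 6 ≠ 0 (mod 7), P does NOT lie on the curve.


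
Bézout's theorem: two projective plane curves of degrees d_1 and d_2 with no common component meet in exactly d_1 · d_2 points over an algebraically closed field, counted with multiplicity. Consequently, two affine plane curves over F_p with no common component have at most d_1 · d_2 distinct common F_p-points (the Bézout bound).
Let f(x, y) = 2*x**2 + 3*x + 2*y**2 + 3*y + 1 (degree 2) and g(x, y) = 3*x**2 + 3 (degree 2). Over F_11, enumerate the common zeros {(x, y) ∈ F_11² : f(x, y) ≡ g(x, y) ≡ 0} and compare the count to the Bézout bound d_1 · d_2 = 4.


Common zeros: ∅; count = 0; Bézout bound = 4.

deg(f) = 2, deg(g) = 2, so Bézout bound = 4.
Scan x ∈ F_11. For each x, list the y ∈ F_11 with f(x, y) ≡ 0 and those with g(x, y) ≡ 0 (mod 11); the common zeros in that column are the intersection.
  x = 0: f ≡ 0 at y ∈ {5, 10}; g ≡ 0 at y ∈ ∅; common: ∅.
  x = 1: f ≡ 0 at y ∈ {1, 3}; g ≡ 0 at y ∈ ∅; common: ∅.
  x = 2: f ≡ 0 at y ∈ ∅; g ≡ 0 at y ∈ ∅; common: ∅.
  x = 3: f ≡ 0 at y ∈ {1, 3}; g ≡ 0 at y ∈ ∅; common: ∅.
  x = 4: f ≡ 0 at y ∈ {5, 10}; g ≡ 0 at y ∈ ∅; common: ∅.
  x = 5: f ≡ 0 at y ∈ {0, 4}; g ≡ 0 at y ∈ ∅; common: ∅.
  x = 6: f ≡ 0 at y ∈ ∅; g ≡ 0 at y ∈ ∅; common: ∅.
  x = 7: f ≡ 0 at y ∈ ∅; g ≡ 0 at y ∈ ∅; common: ∅.
  x = 8: f ≡ 0 at y ∈ ∅; g ≡ 0 at y ∈ ∅; common: ∅.
  x = 9: f ≡ 0 at y ∈ ∅; g ≡ 0 at y ∈ ∅; common: ∅.
  x = 10: f ≡ 0 at y ∈ {0, 4}; g ≡ 0 at y ∈ ∅; common: ∅.
Collecting: common zeros = ∅, so the count is 0.
Comparison with the Bézout bound: 0 ≤ 4 = deg(f)·deg(g), as expected for curves with no common component (the affine F_11-count falls short of the bound because intersections may lie at infinity, over extension fields, or carry multiplicity).


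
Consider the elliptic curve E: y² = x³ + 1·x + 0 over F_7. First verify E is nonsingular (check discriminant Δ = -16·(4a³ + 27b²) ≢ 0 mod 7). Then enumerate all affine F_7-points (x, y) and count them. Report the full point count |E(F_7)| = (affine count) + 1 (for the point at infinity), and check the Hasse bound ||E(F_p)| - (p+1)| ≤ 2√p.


Affine points = {(0, 0), (1, 3), (1, 4), (3, 3), (3, 4), (5, 2), (5, 5)}; affine count = 7; |E(F_7)| = 8.

Discriminant check: Δ ∝ 4a³ + 27b² = 4·1³ + 27·0² = 4·1 + 27·0 ≡ 4 (mod 7). Nonzero ⇒ E is nonsingular.
For each x ∈ F_7, compute rhs = x³ + 1·x + 0 mod 7, then count y ∈ F_7 with y² ≡ rhs.
  x = 0: rhs = 0, matching y values: 0 (1 points).
  x = 1: rhs = 2, matching y values: 3, 4 (2 points).
  x = 2: rhs = 3, matching y values: none (0 points).
  x = 3: rhs = 2, matching y values: 3, 4 (2 points).
  x = 4: rhs = 5, matching y values: none (0 points).
  x = 5: rhs = 4, matching y values: 2, 5 (2 points).
  x = 6: rhs = 5, matching y values: none (0 points).
Total affine count: 7.
Full point count |E(F_7)| = 7 + 1 = 8.
Hasse bound: |8 − (7+1)| = |0| = 0 ≤ 2√7 ≈ 5.2915 ✓.


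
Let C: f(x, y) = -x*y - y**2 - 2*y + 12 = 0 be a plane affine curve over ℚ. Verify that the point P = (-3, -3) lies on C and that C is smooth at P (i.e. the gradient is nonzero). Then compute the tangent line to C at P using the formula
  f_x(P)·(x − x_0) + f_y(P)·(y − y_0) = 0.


Tangent line at P: 3*x + 7*y + 30 = 0.

Step 1: f(-3, -3) = 0, so P lies on C.
Step 2: partial derivatives
  f_x(x, y) = -y, f_y(x, y) = -x - 2*y - 2.
  f_x(P) = 3, f_y(P) = 7 (gradient nonzero, so P is smooth).
Step 3: tangent line at P: 3·(x − -3) + 7·(y − -3) = 0.
Expanding: 3*x + 7*y + 30 = 0.


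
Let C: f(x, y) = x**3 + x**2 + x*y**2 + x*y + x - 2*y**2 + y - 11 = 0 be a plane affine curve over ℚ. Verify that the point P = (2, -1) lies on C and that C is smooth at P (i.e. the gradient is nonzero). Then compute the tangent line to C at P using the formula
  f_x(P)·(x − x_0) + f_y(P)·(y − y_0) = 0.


Tangent line at P: 17*x + 3*y - 31 = 0.

Step 1: f(2, -1) = 0, so P lies on C.
Step 2: partial derivatives
  f_x(x, y) = 3*x**2 + 2*x + y**2 + y + 1, f_y(x, y) = 2*x*y + x - 4*y + 1.
  f_x(P) = 17, f_y(P) = 3 (gradient nonzero, so P is smooth).
Step 3: tangent line at P: 17·(x − 2) + 3·(y − -1) = 0.
Expanding: 17*x + 3*y - 31 = 0.


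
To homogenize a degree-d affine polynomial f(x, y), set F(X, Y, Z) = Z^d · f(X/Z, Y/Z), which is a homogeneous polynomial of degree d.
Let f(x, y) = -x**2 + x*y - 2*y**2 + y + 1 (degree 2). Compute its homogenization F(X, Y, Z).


F(X, Y, Z) = -X**2 + X*Y - 2*Y**2 + Y*Z + Z**2

deg(f) = 2.
Substitute x = X/Z, y = Y/Z into f, then multiply by Z^2.
  monomial -1·x^2·y^0 ↦ -1·X^2·Y^0·Z^0.
  monomial 1·x^1·y^1 ↦ 1·X^1·Y^1·Z^0.
  monomial -2·x^0·y^2 ↦ -2·X^0·Y^2·Z^0.
  monomial 1·x^0·y^1 ↦ 1·X^0·Y^1·Z^1.
  monomial 1·x^0·y^0 ↦ 1·X^0·Y^0·Z^2.
Collecting: F(X, Y, Z) = -X**2 + X*Y - 2*Y**2 + Y*Z + Z**2.


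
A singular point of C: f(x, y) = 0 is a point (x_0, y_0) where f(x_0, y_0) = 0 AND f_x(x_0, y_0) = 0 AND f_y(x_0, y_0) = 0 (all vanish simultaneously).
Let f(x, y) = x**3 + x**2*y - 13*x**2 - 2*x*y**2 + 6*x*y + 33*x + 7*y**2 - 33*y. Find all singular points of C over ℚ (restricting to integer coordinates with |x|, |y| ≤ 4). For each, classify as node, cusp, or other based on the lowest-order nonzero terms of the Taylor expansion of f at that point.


Singular points: {(3, 3)}; classification: node.

Compute partial derivatives:
  f_x = 3*x**2 + 2*x*y - 26*x - 2*y**2 + 6*y + 33.
  f_y = x**2 - 4*x*y + 6*x + 14*y - 33.
Scan x_0 ∈ {−4, ..., 4}. For each x_0, f_y(x_0, y) is a polynomial in y; find its integer roots y ∈ {−4, ..., 4}, then test f_x and f at those candidates.
  x = -4: f_y(-4, y) = 30*y - 41; no integer root y with |y| ≤ 4.
  x = -3: f_y(-3, y) = 26*y - 42; no integer root y with |y| ≤ 4.
  x = -2: f_y(-2, y) = 22*y - 41; no integer root y with |y| ≤ 4.
  x = -1: f_y(-1, y) = 18*y - 38; no integer root y with |y| ≤ 4.
  x = 0: f_y(0, y) = 14*y - 33; no integer root y with |y| ≤ 4.
  x = 1: f_y(1, y) = 10*y - 26; no integer root y with |y| ≤ 4.
  x = 2: f_y(2, y) = 6*y - 17; no integer root y with |y| ≤ 4.
  x = 3: f_y(3, y) = 2*y - 6; vanishes at y ∈ {3}. (3, 3): f_x = 0, f = 0 — SINGULAR.
  x = 4: f_y(4, y) = 7 - 2*y; no integer root y with |y| ≤ 4.
Only singular point on the grid: (3, 3).
Classify: substitute x = 3 + u, y = 3 + v and expand: f = u**3 + u**2*v - u**2 - 2*u*v**2 + v**2.
No constant or linear terms (consistent with a singular point). Quadratic part: -u**2 + v**2. Cubic part: u**3 + u**2*v - 2*u*v**2.
The quadratic part v**2 - u**2 = (v − u)(v + u) splits into two distinct linear factors, so there are two distinct tangent lines y − 3 = ±(x − 3) — this is a node (ordinary double point).
Classification: node.


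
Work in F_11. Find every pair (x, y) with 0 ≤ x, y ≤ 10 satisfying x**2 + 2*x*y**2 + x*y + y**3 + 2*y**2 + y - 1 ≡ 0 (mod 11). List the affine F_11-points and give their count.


Affine F_11-points: {(0, 4), (1, 0), (3, 10), (6, 3), (7, 9), (7, 10), (8, 4), (9, 9), (10, 0)}; count = 9.

For each of the 121 pairs (x, y) ∈ F_11², evaluate f(x, y) mod 11. Record the zeros.
  x = 0: [0↦10, 1↦3, 2↦6, 3↦3, 4↦0, 5↦3, 6↦7, 7↦7, 8↦9, 9↦8, 10↦10]  zeros at y ∈ {4}
  x = 1: [0↦0, 1↦7, 2↦6, 3↦3, 4↦4, 5↦4, 6↦9, 7↦3, 8↦3, 9↦4, 10↦1]  zeros at y ∈ {0}
  x = 2: [0↦3, 1↦2, 2↦8, 3↦5, 4↦10, 5↦7, 6↦2, 7↦1, 8↦10, 9↦2, 10↦5]  zeros at y ∈ ∅
  x = 3: [0↦8, 1↦10, 2↦1, 3↦9, 4↦7, 5↦1, 6↦8, 7↦1, 8↦8, 9↦2, 10↦0]  zeros at y ∈ {10}
  x = 4: [0↦4, 1↦9, 2↦7, 3↦4, 4↦6, 5↦8, 6↦5, 7↦3, 8↦8, 9↦4, 10↦8]  zeros at y ∈ ∅
  x = 5: [0↦2, 1↦10, 2↦4, 3↦1, 4↦7, 5↦6, 6↦4, 7↦7, 8↦10, 9↦8, 10↦7]  zeros at y ∈ ∅
  x = 6: [0↦2, 1↦2, 2↦3, 3↦0, 4↦10, 5↦6, 6↦5, 7↦2, 8↦3, 9↦3, 10↦8]  zeros at y ∈ {3}
  x = 7: [0↦4, 1↦7, 2↦4, 3↦1, 4↦4, 5↦8, 6↦8, 7↦10, 8↦9, 9↦0, 10↦0]  zeros at y ∈ {9, 10}
  x = 8: [0↦8, 1↦3, 2↦7, 3↦4, 4↦0, 5↦1, 6↦2, 7↦9, 8↦6, 9↦10, 10↦5]  zeros at y ∈ {4}
  x = 9: [0↦3, 1↦1, 2↦1, 3↦9, 4↦9, 5↦7, 6↦9, 7↦10, 8↦5, 9↦0, 10↦1]  zeros at y ∈ {9}
  x = 10: [0↦0, 1↦1, 2↦8, 3↦5, 4↦9, 5↦4, 6↦7, 7↦2, 8↦6, 9↦3, 10↦10]  zeros at y ∈ {0}
Collecting zeros: affine points = {(0, 4), (1, 0), (3, 10), (6, 3), (7, 9), (7, 10), (8, 4), (9, 9), (10, 0)}.
Total count |C(F_11)_aff| = 9.


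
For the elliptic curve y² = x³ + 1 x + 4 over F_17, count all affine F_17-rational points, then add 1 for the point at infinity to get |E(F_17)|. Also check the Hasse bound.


Affine points = {(0, 2), (0, 15), (3, 0), (4, 2), (4, 15), (5, 7), (5, 10), (13, 2), (13, 15), (14, 5), (14, 12), (16, 6), (16, 11)}; affine count = 13; |E(F_17)| = 14.

Discriminant check: Δ ∝ 4a³ + 27b² = 4·1³ + 27·4² = 4·1 + 27·16 ≡ 11 (mod 17). Nonzero ⇒ E is nonsingular.
For each x ∈ F_17, compute rhs = x³ + 1·x + 4 mod 17, then count y ∈ F_17 with y² ≡ rhs.
  x = 0: rhs = 4, matching y values: 2, 15 (2 points).
  x = 1: rhs = 6, matching y values: none (0 points).
  x = 2: rhs = 14, matching y values: none (0 points).
  x = 3: rhs = 0, matching y values: 0 (1 points).
  x = 4: rhs = 4, matching y values: 2, 15 (2 points).
  x = 5: rhs = 15, matching y values: 7, 10 (2 points).
  x = 6: rhs = 5, matching y values: none (0 points).
  x = 7: rhs = 14, matching y values: none (0 points).
  x = 8: rhs = 14, matching y values: none (0 points).
  x = 9: rhs = 11, matching y values: none (0 points).
  x = 10: rhs = 11, matching y values: none (0 points).
  x = 11: rhs = 3, matching y values: none (0 points).
  x = 12: rhs = 10, matching y values: none (0 points).
  x = 13: rhs = 4, matching y values: 2, 15 (2 points).
  x = 14: rhs = 8, matching y values: 5, 12 (2 points).
  x = 15: rhs = 11, matching y values: none (0 points).
  x = 16: rhs = 2, matching y values: 6, 11 (2 points).
Total affine count: 13.
Full point count |E(F_17)| = 13 + 1 = 14.
Hasse bound: |14 − (17+1)| = |-4| = 4 ≤ 2√17 ≈ 8.2462 ✓.


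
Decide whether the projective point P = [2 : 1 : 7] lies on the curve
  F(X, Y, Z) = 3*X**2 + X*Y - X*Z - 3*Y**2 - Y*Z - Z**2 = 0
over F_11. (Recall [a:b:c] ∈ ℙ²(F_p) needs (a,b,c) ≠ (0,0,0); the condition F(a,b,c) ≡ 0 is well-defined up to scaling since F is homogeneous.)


F(2,1,7) ≡ 7 (mod 11); P is NOT on the curve.

Evaluate F(2, 1, 7) term-by-term (mod 11).
  3*X**2 ↦ 3·4·1·1 = 12
  X*Y ↦ 1·2·1·1 = 2
  -X*Z ↦ -1·2·1·7 = -14
  -3*Y**2 ↦ -3·1·1·1 = -3
  -Y*Z ↦ -1·1·1·7 = -7
  -Z**2 ↦ -1·1·1·49 = -49
Sum: F(2, 1, 7) = (12) + (2) + (-14) + (-3) + (-7) + (-49) = -59.
Reducing mod 11: -59 ≡ 7 (mod 11).
Since F(a, b, c) ≡ 7 ≠ 0 (mod 11), P does NOT lie on the curve.
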